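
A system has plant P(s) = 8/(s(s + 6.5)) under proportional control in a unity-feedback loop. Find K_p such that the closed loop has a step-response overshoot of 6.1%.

K_p = 2.99

From %OS = 100·exp(−πζ/√(1−ζ²)) = 6.1%, ζ = −ln(0.061)/√(π²+ln²(0.061)) = 0.6649.
Characteristic equation s² + 6.5s + 8K_p = 0 gives ζ = 6.5/(2√(8K_p)).
Setting ζ = 0.6649: √(8K_p) = 6.5/(2·0.6649) = 4.888, so K_p = 23.89/8 = 2.99.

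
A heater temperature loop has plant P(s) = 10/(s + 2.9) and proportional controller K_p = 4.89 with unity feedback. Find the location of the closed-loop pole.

s = -51.8

Closed-loop transfer function: T(s) = K_p·P(s)/(1 + K_p·P(s)) = 48.9/(s + 2.9 + 48.9) = 48.9/(s + 51.8).
The closed-loop pole is at s = −51.8.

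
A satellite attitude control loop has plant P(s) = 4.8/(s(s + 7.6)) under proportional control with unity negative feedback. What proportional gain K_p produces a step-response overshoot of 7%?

K_p = 7.21

From %OS = 100·exp(−πζ/√(1−ζ²)) = 7%, ζ = −ln(0.07)/√(π²+ln²(0.07)) = 0.6461.
Characteristic equation s² + 7.6s + 4.8K_p = 0 gives ζ = 7.6/(2√(4.8K_p)).
Setting ζ = 0.6461: √(4.8K_p) = 7.6/(2·0.6461) = 5.882, so K_p = 34.59/4.8 = 7.21.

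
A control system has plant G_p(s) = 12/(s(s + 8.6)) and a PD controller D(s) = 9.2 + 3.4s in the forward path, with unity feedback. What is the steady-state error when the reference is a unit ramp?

The loop has one pole at the origin (type 1). Velocity error constant K_v = lim_{s→0} s·D(s)G_p(s) = 9.2·12/8.6 = 12.84.
Steady-state error to a unit ramp: e_ss = 1/K_v = 0.0779.

0.0779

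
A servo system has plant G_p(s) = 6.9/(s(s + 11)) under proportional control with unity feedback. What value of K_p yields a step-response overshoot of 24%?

K_p = 25.6

From %OS = 100·exp(−πζ/√(1−ζ²)) = 24%, ζ = −ln(0.24)/√(π²+ln²(0.24)) = 0.4136.
Characteristic equation s² + 11s + 6.9K_p = 0 gives ζ = 11/(2√(6.9K_p)).
Setting ζ = 0.4136: √(6.9K_p) = 11/(2·0.4136) = 13.3, so K_p = 176.8/6.9 = 25.6.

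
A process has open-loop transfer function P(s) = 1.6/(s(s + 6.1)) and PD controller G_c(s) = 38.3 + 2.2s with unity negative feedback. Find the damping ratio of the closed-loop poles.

Forward path: (38.3 + 2.2s)·1.6/(s(s+6.1)). The closed-loop characteristic equation is s² + (6.1 + 1.6·2.2)s + 1.6·38.3 = 0.
That is s² + 9.62s + 61.28 = 0, so ω_n = 7.828 rad/s and ζ = 9.62/(2·7.828) = 0.6144.

ζ = 0.614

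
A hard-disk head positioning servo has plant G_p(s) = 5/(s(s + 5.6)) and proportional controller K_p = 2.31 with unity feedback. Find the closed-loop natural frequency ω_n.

The closed-loop denominator is s(s+5.6) + 2.31·5 = s² + 5.6s + 11.55.
Matching s² + 2ζω_n s + ω_n²: ω_n = √11.55 = 3.399 rad/s and 2ζω_n = 5.6, so ζ = 5.6/(2·3.399) = 0.824.

ω_n = 3.4 rad/s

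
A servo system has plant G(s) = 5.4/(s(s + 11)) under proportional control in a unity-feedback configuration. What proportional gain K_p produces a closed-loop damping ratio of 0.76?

Closed-loop characteristic equation: s² + 11s + K_p·5.4 = 0.
So ω_n = √(5.4K_p) and 2ζω_n = 11, giving ζ = 11/(2√(5.4K_p)).
Setting ζ = 0.76: √(5.4K_p) = 11/(2·0.76) = 7.237, so K_p = 52.37/5.4 = 9.7.

K_p = 9.7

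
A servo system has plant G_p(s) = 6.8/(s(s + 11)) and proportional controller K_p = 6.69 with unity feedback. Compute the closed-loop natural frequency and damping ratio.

1 + K_p·G_p(s) = 0 gives s² + 11s + 45.49 = 0.
Matching s² + 2ζω_n s + ω_n²: ω_n = √45.49 = 6.745 rad/s and 2ζω_n = 11, so ζ = 11/(2·6.745) = 0.815.

ω_n = 6.74 rad/s, ζ = 0.815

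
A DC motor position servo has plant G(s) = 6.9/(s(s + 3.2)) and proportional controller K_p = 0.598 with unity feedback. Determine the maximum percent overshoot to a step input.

Closed-loop characteristic equation: s² + 3.2s + 4.126 = 0, so ω_n = 2.031 rad/s and ζ = 3.2/(2·2.031) = 0.7877.
%OS = 100·exp(−πζ/√(1−ζ²)) = 100·exp(−π·0.7877/√0.3796) = 1.8%.

1.8%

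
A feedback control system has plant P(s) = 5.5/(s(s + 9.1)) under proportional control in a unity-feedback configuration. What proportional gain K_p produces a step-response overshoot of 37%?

From %OS = 100·exp(−πζ/√(1−ζ²)) = 37%, ζ = −ln(0.37)/√(π²+ln²(0.37)) = 0.3017.
Characteristic equation s² + 9.1s + 5.5K_p = 0 gives ζ = 9.1/(2√(5.5K_p)).
Setting ζ = 0.3017: √(5.5K_p) = 9.1/(2·0.3017) = 15.08, so K_p = 227.4/5.5 = 41.3.

K_p = 41.3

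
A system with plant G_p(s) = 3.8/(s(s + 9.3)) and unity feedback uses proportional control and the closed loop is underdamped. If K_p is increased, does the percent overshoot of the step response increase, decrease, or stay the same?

increase

ζ = 9.3/(2√(3.8K_p)) decreases as K_p grows; lower damping means more overshoot.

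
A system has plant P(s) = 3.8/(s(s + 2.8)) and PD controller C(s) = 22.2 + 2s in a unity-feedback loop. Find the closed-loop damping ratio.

Forward path: (22.2 + 2s)·3.8/(s(s+2.8)). The closed-loop characteristic equation is s² + (2.8 + 3.8·2)s + 3.8·22.2 = 0.
That is s² + 10.4s + 84.36 = 0, so ω_n = 9.185 rad/s and ζ = 10.4/(2·9.185) = 0.5662.

ζ = 0.566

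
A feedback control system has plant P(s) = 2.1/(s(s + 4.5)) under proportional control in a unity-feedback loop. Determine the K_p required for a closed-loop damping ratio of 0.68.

K_p = 5.21

Closed-loop characteristic equation: s² + 4.5s + K_p·2.1 = 0.
So ω_n = √(2.1K_p) and 2ζω_n = 4.5, giving ζ = 4.5/(2√(2.1K_p)).
Setting ζ = 0.68: √(2.1K_p) = 4.5/(2·0.68) = 3.309, so K_p = 10.95/2.1 = 5.21.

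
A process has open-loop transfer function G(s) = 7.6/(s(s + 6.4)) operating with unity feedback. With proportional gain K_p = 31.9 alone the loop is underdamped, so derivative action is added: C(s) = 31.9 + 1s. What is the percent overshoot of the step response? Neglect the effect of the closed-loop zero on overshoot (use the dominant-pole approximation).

Forward path: (31.9 + 1s)·7.6/(s(s+6.4)). The closed-loop characteristic equation is s² + (6.4 + 7.6·1)s + 7.6·31.9 = 0.
That is s² + 14s + 242.4 = 0, so ω_n = 15.57 rad/s and ζ = 14/(2·15.57) = 0.4496.
%OS = 100·exp(−πζ/√(1−ζ²)) = 20.6%.

20.6%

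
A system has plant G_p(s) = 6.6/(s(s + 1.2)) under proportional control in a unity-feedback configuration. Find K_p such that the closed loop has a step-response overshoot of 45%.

K_p = 0.899

From %OS = 100·exp(−πζ/√(1−ζ²)) = 45%, ζ = −ln(0.45)/√(π²+ln²(0.45)) = 0.2463.
Characteristic equation s² + 1.2s + 6.6K_p = 0 gives ζ = 1.2/(2√(6.6K_p)).
Setting ζ = 0.2463: √(6.6K_p) = 1.2/(2·0.2463) = 2.436, so K_p = 5.932/6.6 = 0.899.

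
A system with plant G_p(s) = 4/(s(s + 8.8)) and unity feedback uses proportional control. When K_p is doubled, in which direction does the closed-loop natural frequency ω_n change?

increase

ω_n = √(4·K_p), which grows with K_p.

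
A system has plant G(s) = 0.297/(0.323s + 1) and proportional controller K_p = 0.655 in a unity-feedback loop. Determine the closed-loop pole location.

Closed loop: T(s) = K_p·G/(1+K_p·G) = 0.1945/(0.323s + 1 + 0.1945), with pole at s = −(1 + 0.1945)/0.323 = −3.698.

s = -3.698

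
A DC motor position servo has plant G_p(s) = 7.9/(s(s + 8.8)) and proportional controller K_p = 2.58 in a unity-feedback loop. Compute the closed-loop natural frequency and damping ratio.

1 + K_p·G_p(s) = 0 gives s² + 8.8s + 20.38 = 0.
So ω_n² = 20.38 ⇒ ω_n = 4.515 rad/s, and ζ = 8.8/(2ω_n) = 0.975.

ω_n = 4.51 rad/s, ζ = 0.975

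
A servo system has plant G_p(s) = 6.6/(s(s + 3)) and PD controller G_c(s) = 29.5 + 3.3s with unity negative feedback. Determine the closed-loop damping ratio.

ζ = 0.888

Forward path: (29.5 + 3.3s)·6.6/(s(s+3)). The closed-loop characteristic equation is s² + (3 + 6.6·3.3)s + 6.6·29.5 = 0.
That is s² + 24.78s + 194.7 = 0, so ω_n = 13.95 rad/s and ζ = 24.78/(2·13.95) = 0.8879.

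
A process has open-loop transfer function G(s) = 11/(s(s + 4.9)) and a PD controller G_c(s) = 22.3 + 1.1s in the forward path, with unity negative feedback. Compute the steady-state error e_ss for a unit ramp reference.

The loop has one pole at the origin (type 1). Velocity error constant K_v = lim_{s→0} s·G_c(s)G(s) = 22.3·11/4.9 = 50.06.
Steady-state error to a unit ramp: e_ss = 1/K_v = 0.02.

0.02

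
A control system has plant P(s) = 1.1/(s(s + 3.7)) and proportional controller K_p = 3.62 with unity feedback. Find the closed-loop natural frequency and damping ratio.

1 + K_p·P(s) = 0 gives s² + 3.7s + 3.982 = 0.
So ω_n² = 3.982 ⇒ ω_n = 1.995 rad/s, and ζ = 3.7/(2ω_n) = 0.927.

ω_n = 2 rad/s, ζ = 0.927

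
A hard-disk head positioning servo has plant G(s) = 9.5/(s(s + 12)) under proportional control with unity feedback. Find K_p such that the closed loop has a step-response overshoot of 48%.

K_p = 73.2

From %OS = 100·exp(−πζ/√(1−ζ²)) = 48%, ζ = −ln(0.48)/√(π²+ln²(0.48)) = 0.2275.
Characteristic equation s² + 12s + 9.5K_p = 0 gives ζ = 12/(2√(9.5K_p)).
Setting ζ = 0.2275: √(9.5K_p) = 12/(2·0.2275) = 26.37, so K_p = 695.5/9.5 = 73.2.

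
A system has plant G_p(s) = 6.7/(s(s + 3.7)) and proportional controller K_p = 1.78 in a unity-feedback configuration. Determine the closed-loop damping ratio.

The closed-loop denominator is s(s+3.7) + 1.78·6.7 = s² + 3.7s + 11.93.
Matching s² + 2ζω_n s + ω_n²: ω_n = √11.93 = 3.453 rad/s and 2ζω_n = 3.7, so ζ = 3.7/(2·3.453) = 0.536.

ζ = 0.536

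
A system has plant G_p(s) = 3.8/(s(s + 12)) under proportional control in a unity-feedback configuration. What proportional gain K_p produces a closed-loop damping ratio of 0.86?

Closed-loop characteristic equation: s² + 12s + K_p·3.8 = 0.
So ω_n = √(3.8K_p) and 2ζω_n = 12, giving ζ = 12/(2√(3.8K_p)).
Setting ζ = 0.86: √(3.8K_p) = 12/(2·0.86) = 6.977, so K_p = 48.67/3.8 = 12.8.

K_p = 12.8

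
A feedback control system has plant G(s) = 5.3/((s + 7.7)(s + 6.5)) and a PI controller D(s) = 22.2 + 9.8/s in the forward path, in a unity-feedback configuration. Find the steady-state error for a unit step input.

The open loop D(s)G(s) has a pole at the origin (type 1), so the static position error constant is infinite and e_ss = 1/(1+∞) = 0.

0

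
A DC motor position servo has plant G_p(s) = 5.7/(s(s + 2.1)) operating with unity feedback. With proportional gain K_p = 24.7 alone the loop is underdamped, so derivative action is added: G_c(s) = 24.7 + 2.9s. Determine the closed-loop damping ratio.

Forward path: (24.7 + 2.9s)·5.7/(s(s+2.1)). The closed-loop characteristic equation is s² + (2.1 + 5.7·2.9)s + 5.7·24.7 = 0.
That is s² + 18.63s + 140.8 = 0, so ω_n = 11.87 rad/s and ζ = 18.63/(2·11.87) = 0.785.

ζ = 0.785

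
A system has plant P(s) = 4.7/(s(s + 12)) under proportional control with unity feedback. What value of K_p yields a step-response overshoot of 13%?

K_p = 25.8

From %OS = 100·exp(−πζ/√(1−ζ²)) = 13%, ζ = −ln(0.13)/√(π²+ln²(0.13)) = 0.5446.
Characteristic equation s² + 12s + 4.7K_p = 0 gives ζ = 12/(2√(4.7K_p)).
Setting ζ = 0.5446: √(4.7K_p) = 12/(2·0.5446) = 11.02, so K_p = 121.4/4.7 = 25.8.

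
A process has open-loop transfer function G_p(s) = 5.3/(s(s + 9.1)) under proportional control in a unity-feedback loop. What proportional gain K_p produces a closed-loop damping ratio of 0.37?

K_p = 28.5

Closed-loop characteristic equation: s² + 9.1s + K_p·5.3 = 0.
So ω_n = √(5.3K_p) and 2ζω_n = 9.1, giving ζ = 9.1/(2√(5.3K_p)).
Setting ζ = 0.37: √(5.3K_p) = 9.1/(2·0.37) = 12.3, so K_p = 151.2/5.3 = 28.5.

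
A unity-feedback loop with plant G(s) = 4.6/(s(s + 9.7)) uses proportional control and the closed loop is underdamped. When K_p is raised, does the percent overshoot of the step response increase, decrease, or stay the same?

increase

Characteristic equation s² + 9.7s + K_p·4.6 = 0: raising K_p raises ω_n while 2ζω_n = 9.7 is fixed, so ζ falls and overshoot grows.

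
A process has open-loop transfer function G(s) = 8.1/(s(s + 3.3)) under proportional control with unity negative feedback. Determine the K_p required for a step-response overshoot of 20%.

From %OS = 100·exp(−πζ/√(1−ζ²)) = 20%, ζ = −ln(0.2)/√(π²+ln²(0.2)) = 0.4559.
Characteristic equation s² + 3.3s + 8.1K_p = 0 gives ζ = 3.3/(2√(8.1K_p)).
Setting ζ = 0.4559: √(8.1K_p) = 3.3/(2·0.4559) = 3.619, so K_p = 13.1/8.1 = 1.62.

K_p = 1.62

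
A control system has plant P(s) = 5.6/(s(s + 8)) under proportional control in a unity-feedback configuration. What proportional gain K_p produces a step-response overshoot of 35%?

K_p = 28.4

From %OS = 100·exp(−πζ/√(1−ζ²)) = 35%, ζ = −ln(0.35)/√(π²+ln²(0.35)) = 0.3169.
Characteristic equation s² + 8s + 5.6K_p = 0 gives ζ = 8/(2√(5.6K_p)).
Setting ζ = 0.3169: √(5.6K_p) = 8/(2·0.3169) = 12.62, so K_p = 159.3/5.6 = 28.4.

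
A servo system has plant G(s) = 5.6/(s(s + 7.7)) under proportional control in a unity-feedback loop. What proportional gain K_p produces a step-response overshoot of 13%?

From %OS = 100·exp(−πζ/√(1−ζ²)) = 13%, ζ = −ln(0.13)/√(π²+ln²(0.13)) = 0.5446.
Characteristic equation s² + 7.7s + 5.6K_p = 0 gives ζ = 7.7/(2√(5.6K_p)).
Setting ζ = 0.5446: √(5.6K_p) = 7.7/(2·0.5446) = 7.069, so K_p = 49.97/5.6 = 8.92.

K_p = 8.92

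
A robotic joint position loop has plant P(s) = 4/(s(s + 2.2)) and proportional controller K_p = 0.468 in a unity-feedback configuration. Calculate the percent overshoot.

The closed-loop denominator s² + 2.2s + 1.872 gives ω_n = √1.872 = 1.368 and ζ = 2.2/(2ω_n) = 0.804.
%OS = 100·exp(−πζ/√(1−ζ²)) = 100·exp(−π·0.804/√0.3536) = 1.43%.

1.43%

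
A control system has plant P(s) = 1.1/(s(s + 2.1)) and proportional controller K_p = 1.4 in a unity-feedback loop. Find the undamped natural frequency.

ω_n = 1.24 rad/s

With unity feedback the closed-loop characteristic equation is s² + 2.1s + 1.4·1.1 = s² + 2.1s + 1.54 = 0.
So ω_n² = 1.54 ⇒ ω_n = 1.241 rad/s, and ζ = 2.1/(2ω_n) = 0.846.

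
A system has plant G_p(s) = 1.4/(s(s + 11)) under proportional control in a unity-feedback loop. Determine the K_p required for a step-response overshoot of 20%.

From %OS = 100·exp(−πζ/√(1−ζ²)) = 20%, ζ = −ln(0.2)/√(π²+ln²(0.2)) = 0.4559.
Characteristic equation s² + 11s + 1.4K_p = 0 gives ζ = 11/(2√(1.4K_p)).
Setting ζ = 0.4559: √(1.4K_p) = 11/(2·0.4559) = 12.06, so K_p = 145.5/1.4 = 104.

K_p = 104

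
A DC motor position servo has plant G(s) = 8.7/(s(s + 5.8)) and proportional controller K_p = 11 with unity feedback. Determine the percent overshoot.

From 1 + K_pG(s) = 0: s² + 5.8s + 95.7 = 0 ⇒ ω_n = 9.783, ζ = 0.2964.
%OS = 100·exp(−πζ/√(1−ζ²)) = 100·exp(−π·0.2964/√0.9121) = 37.7%.

37.7%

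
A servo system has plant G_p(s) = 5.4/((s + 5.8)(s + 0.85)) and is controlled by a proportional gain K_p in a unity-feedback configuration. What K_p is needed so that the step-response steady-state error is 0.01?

K_p = 90.4

Steady-state error for a unit step on this type-0 loop is 1/(1 + K_p·G_p(0)).
G_p(0) = 1.095. Require 1/(1 + K_p·1.095) = 0.01, so 1 + 1.095·K_p = 100.
K_p = (100 − 1)/1.095 = 90.4.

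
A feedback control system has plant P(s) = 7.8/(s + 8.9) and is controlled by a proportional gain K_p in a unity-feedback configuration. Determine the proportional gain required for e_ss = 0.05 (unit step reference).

Steady-state error for a unit step on this type-0 loop is 1/(1 + K_p·P(0)).
P(0) = 0.8764. Require 1/(1 + K_p·0.8764) = 0.05, so 1 + 0.8764·K_p = 20.
K_p = (20 − 1)/0.8764 = 21.7.

K_p = 21.7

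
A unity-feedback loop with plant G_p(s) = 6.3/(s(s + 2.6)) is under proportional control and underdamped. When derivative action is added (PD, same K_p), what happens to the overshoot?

decrease

With PD the characteristic equation becomes s² + (a + K·K_d)s + K·K_p = 0; the damping term grows, ζ rises, overshoot falls.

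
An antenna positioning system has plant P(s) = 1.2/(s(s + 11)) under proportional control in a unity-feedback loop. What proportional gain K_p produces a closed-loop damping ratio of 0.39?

K_p = 166

Closed-loop characteristic equation: s² + 11s + K_p·1.2 = 0.
So ω_n = √(1.2K_p) and 2ζω_n = 11, giving ζ = 11/(2√(1.2K_p)).
Setting ζ = 0.39: √(1.2K_p) = 11/(2·0.39) = 14.1, so K_p = 198.9/1.2 = 166.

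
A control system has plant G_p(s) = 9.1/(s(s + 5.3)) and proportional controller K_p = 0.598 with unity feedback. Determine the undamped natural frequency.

ω_n = 2.33 rad/s

With unity feedback the closed-loop characteristic equation is s² + 5.3s + 0.598·9.1 = s² + 5.3s + 5.442 = 0.
Matching s² + 2ζω_n s + ω_n²: ω_n = √5.442 = 2.333 rad/s and 2ζω_n = 5.3, so ζ = 5.3/(2·2.333) = 1.14.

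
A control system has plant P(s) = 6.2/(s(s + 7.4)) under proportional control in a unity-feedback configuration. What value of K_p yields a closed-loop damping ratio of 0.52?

K_p = 8.17

Closed-loop characteristic equation: s² + 7.4s + K_p·6.2 = 0.
So ω_n = √(6.2K_p) and 2ζω_n = 7.4, giving ζ = 7.4/(2√(6.2K_p)).
Setting ζ = 0.52: √(6.2K_p) = 7.4/(2·0.52) = 7.115, so K_p = 50.63/6.2 = 8.17.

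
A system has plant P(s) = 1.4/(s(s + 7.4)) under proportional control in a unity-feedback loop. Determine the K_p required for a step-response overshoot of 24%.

K_p = 57.2

From %OS = 100·exp(−πζ/√(1−ζ²)) = 24%, ζ = −ln(0.24)/√(π²+ln²(0.24)) = 0.4136.
Characteristic equation s² + 7.4s + 1.4K_p = 0 gives ζ = 7.4/(2√(1.4K_p)).
Setting ζ = 0.4136: √(1.4K_p) = 7.4/(2·0.4136) = 8.946, so K_p = 80.03/1.4 = 57.2.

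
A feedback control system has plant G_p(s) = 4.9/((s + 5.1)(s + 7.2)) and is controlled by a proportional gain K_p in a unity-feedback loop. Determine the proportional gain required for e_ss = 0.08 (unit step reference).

The loop is type 0, so e_ss(step) = 1/(1 + K_pos) with K_pos = K_p·G_p(0).
G_p(0) = 0.1334. Require 1/(1 + K_p·0.1334) = 0.08, so 1 + 0.1334·K_p = 12.5.
K_p = (12.5 − 1)/0.1334 = 86.2.

K_p = 86.2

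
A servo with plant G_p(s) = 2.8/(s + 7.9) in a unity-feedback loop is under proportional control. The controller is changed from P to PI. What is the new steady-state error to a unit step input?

Adding integral action puts a pole at s = 0 in the forward path, raising the system type to 1; a type-1 loop has zero steady-state error to a step.

0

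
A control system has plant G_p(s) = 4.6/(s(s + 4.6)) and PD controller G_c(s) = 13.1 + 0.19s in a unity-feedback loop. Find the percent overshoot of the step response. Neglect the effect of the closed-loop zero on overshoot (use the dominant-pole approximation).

30.6%

Forward path: (13.1 + 0.19s)·4.6/(s(s+4.6)). The closed-loop characteristic equation is s² + (4.6 + 4.6·0.19)s + 4.6·13.1 = 0.
That is s² + 5.474s + 60.26 = 0, so ω_n = 7.763 rad/s and ζ = 5.474/(2·7.763) = 0.3526.
%OS = 100·exp(−πζ/√(1−ζ²)) = 30.6%.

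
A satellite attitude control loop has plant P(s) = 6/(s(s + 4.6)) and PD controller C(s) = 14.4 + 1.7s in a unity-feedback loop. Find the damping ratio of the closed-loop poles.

ζ = 0.796

Forward path: (14.4 + 1.7s)·6/(s(s+4.6)). The closed-loop characteristic equation is s² + (4.6 + 6·1.7)s + 6·14.4 = 0.
That is s² + 14.8s + 86.4 = 0, so ω_n = 9.295 rad/s and ζ = 14.8/(2·9.295) = 0.7961.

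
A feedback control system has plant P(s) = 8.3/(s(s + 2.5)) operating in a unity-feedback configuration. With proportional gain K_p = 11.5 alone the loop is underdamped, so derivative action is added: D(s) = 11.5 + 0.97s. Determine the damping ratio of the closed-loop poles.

Forward path: (11.5 + 0.97s)·8.3/(s(s+2.5)). The closed-loop characteristic equation is s² + (2.5 + 8.3·0.97)s + 8.3·11.5 = 0.
That is s² + 10.55s + 95.45 = 0, so ω_n = 9.77 rad/s and ζ = 10.55/(2·9.77) = 0.54.

ζ = 0.54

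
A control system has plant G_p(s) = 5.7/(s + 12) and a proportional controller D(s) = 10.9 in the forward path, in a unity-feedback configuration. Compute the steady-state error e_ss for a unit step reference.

The loop is type 0. Static position error constant K_pos = D(0)·G_p(0) = 10.9·0.475 = 5.178.
Steady-state error to a unit step: e_ss = 1/(1+K_pos) = 1/6.178 = 0.162.

0.162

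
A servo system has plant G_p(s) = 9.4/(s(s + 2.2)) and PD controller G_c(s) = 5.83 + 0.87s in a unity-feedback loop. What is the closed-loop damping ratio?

ζ = 0.701

Forward path: (5.83 + 0.87s)·9.4/(s(s+2.2)). The closed-loop characteristic equation is s² + (2.2 + 9.4·0.87)s + 9.4·5.83 = 0.
That is s² + 10.38s + 54.8 = 0, so ω_n = 7.403 rad/s and ζ = 10.38/(2·7.403) = 0.7009.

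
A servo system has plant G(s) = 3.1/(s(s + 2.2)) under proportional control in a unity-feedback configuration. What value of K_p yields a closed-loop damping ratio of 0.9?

K_p = 0.482

Closed-loop characteristic equation: s² + 2.2s + K_p·3.1 = 0.
So ω_n = √(3.1K_p) and 2ζω_n = 2.2, giving ζ = 2.2/(2√(3.1K_p)).
Setting ζ = 0.9: √(3.1K_p) = 2.2/(2·0.9) = 1.222, so K_p = 1.494/3.1 = 0.482.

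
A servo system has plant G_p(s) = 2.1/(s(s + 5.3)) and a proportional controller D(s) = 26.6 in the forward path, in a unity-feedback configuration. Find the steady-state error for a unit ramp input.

0.0949

The loop has one pole at the origin (type 1). Velocity error constant K_v = lim_{s→0} s·D(s)G_p(s) = 26.6·2.1/5.3 = 10.54.
Steady-state error to a unit ramp: e_ss = 1/K_v = 0.0949.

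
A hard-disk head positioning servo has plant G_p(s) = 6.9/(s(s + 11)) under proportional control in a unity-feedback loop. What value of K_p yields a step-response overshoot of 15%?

K_p = 16.4

From %OS = 100·exp(−πζ/√(1−ζ²)) = 15%, ζ = −ln(0.15)/√(π²+ln²(0.15)) = 0.5169.
Characteristic equation s² + 11s + 6.9K_p = 0 gives ζ = 11/(2√(6.9K_p)).
Setting ζ = 0.5169: √(6.9K_p) = 11/(2·0.5169) = 10.64, so K_p = 113.2/6.9 = 16.4.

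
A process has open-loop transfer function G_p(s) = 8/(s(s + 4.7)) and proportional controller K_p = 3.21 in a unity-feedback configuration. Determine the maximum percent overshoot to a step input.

19.3%

From 1 + K_pG_p(s) = 0: s² + 4.7s + 25.68 = 0 ⇒ ω_n = 5.068, ζ = 0.4637.
%OS = 100·exp(−πζ/√(1−ζ²)) = 100·exp(−π·0.4637/√0.7849) = 19.3%.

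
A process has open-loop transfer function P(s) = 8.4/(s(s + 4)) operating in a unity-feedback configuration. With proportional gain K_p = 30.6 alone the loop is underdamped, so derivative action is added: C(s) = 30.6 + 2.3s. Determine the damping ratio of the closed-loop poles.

Forward path: (30.6 + 2.3s)·8.4/(s(s+4)). The closed-loop characteristic equation is s² + (4 + 8.4·2.3)s + 8.4·30.6 = 0.
That is s² + 23.32s + 257 = 0, so ω_n = 16.03 rad/s and ζ = 23.32/(2·16.03) = 0.7273.

ζ = 0.727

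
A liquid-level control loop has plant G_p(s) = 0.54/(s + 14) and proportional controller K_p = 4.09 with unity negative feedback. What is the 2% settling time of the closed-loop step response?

Closed-loop transfer function: T(s) = K_p·G_p(s)/(1 + K_p·G_p(s)) = 2.209/(s + 14 + 2.209) = 2.209/(s + 16.21).
Time constant τ = 1/16.21 = 0.0617 s, so the 2% settling time is about 4τ = 0.247 s.

T_s ≈ 0.247 s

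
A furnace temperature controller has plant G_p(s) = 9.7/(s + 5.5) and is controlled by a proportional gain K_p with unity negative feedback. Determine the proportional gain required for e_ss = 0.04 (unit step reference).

The loop is type 0, so e_ss(step) = 1/(1 + K_pos) with K_pos = K_p·G_p(0).
G_p(0) = 1.764. Require 1/(1 + K_p·1.764) = 0.04, so 1 + 1.764·K_p = 25.
K_p = (25 − 1)/1.764 = 13.6.

K_p = 13.6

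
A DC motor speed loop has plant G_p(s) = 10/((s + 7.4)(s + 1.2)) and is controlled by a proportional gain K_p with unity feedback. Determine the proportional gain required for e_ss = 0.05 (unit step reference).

The loop is type 0, so e_ss(step) = 1/(1 + K_pos) with K_pos = K_p·G_p(0).
G_p(0) = 1.126. Require 1/(1 + K_p·1.126) = 0.05, so 1 + 1.126·K_p = 20.
K_p = (20 − 1)/1.126 = 16.9.

K_p = 16.9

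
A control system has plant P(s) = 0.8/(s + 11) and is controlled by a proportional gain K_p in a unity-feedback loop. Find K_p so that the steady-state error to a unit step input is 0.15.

The loop is type 0, so e_ss(step) = 1/(1 + K_pos) with K_pos = K_p·P(0).
P(0) = 0.07273. Require 1/(1 + K_p·0.07273) = 0.15, so 1 + 0.07273·K_p = 6.667.
K_p = (6.667 − 1)/0.07273 = 77.9.

K_p = 77.9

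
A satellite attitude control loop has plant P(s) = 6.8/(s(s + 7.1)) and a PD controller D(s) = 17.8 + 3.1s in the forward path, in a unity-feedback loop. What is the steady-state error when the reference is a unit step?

0

The open loop D(s)P(s) has a pole at the origin (type 1), so the static position error constant is infinite and e_ss = 1/(1+∞) = 0.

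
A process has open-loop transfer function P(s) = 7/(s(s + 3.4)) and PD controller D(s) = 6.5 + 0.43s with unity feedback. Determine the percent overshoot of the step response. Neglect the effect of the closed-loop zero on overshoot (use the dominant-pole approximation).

Forward path: (6.5 + 0.43s)·7/(s(s+3.4)). The closed-loop characteristic equation is s² + (3.4 + 7·0.43)s + 7·6.5 = 0.
That is s² + 6.41s + 45.5 = 0, so ω_n = 6.745 rad/s and ζ = 6.41/(2·6.745) = 0.4751.
%OS = 100·exp(−πζ/√(1−ζ²)) = 18.3%.

18.3%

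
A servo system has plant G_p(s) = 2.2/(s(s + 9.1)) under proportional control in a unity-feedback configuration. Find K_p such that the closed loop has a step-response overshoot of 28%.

From %OS = 100·exp(−πζ/√(1−ζ²)) = 28%, ζ = −ln(0.28)/√(π²+ln²(0.28)) = 0.3755.
Characteristic equation s² + 9.1s + 2.2K_p = 0 gives ζ = 9.1/(2√(2.2K_p)).
Setting ζ = 0.3755: √(2.2K_p) = 9.1/(2·0.3755) = 12.12, so K_p = 146.8/2.2 = 66.7.

K_p = 66.7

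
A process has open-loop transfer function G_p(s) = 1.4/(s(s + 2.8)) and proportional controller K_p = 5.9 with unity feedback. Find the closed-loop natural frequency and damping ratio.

ω_n = 2.87 rad/s, ζ = 0.487

The closed-loop denominator is s(s+2.8) + 5.9·1.4 = s² + 2.8s + 8.26.
Matching s² + 2ζω_n s + ω_n²: ω_n = √8.26 = 2.874 rad/s and 2ζω_n = 2.8, so ζ = 2.8/(2·2.874) = 0.487.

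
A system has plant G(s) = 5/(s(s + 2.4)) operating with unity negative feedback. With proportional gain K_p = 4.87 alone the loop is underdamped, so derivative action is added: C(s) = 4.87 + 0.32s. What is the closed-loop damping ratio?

Forward path: (4.87 + 0.32s)·5/(s(s+2.4)). The closed-loop characteristic equation is s² + (2.4 + 5·0.32)s + 5·4.87 = 0.
That is s² + 4s + 24.35 = 0, so ω_n = 4.935 rad/s and ζ = 4/(2·4.935) = 0.4053.

ζ = 0.405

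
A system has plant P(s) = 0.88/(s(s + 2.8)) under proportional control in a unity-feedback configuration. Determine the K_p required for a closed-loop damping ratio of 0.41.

K_p = 13.2

Closed-loop characteristic equation: s² + 2.8s + K_p·0.88 = 0.
So ω_n = √(0.88K_p) and 2ζω_n = 2.8, giving ζ = 2.8/(2√(0.88K_p)).
Setting ζ = 0.41: √(0.88K_p) = 2.8/(2·0.41) = 3.415, so K_p = 11.66/0.88 = 13.2.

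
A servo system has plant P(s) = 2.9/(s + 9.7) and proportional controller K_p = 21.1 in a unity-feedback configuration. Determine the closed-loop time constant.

τ = 0.0141 s

Closed-loop transfer function: T(s) = K_p·P(s)/(1 + K_p·P(s)) = 61.19/(s + 9.7 + 61.19) = 61.19/(s + 70.89).
Time constant τ = 1/70.89 = 0.0141 s.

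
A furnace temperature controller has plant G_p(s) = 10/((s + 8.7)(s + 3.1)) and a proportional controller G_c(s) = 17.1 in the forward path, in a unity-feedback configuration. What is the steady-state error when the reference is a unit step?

0.136

The loop is type 0. Static position error constant K_pos = G_c(0)·G_p(0) = 17.1·0.3708 = 6.34.
Steady-state error to a unit step: e_ss = 1/(1+K_pos) = 1/7.34 = 0.136.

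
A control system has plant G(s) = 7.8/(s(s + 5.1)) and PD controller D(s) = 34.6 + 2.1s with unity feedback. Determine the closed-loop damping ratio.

Forward path: (34.6 + 2.1s)·7.8/(s(s+5.1)). The closed-loop characteristic equation is s² + (5.1 + 7.8·2.1)s + 7.8·34.6 = 0.
That is s² + 21.48s + 269.9 = 0, so ω_n = 16.43 rad/s and ζ = 21.48/(2·16.43) = 0.6538.

ζ = 0.654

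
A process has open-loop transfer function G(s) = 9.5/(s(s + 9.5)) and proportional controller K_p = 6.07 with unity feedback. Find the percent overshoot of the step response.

From 1 + K_pG(s) = 0: s² + 9.5s + 57.67 = 0 ⇒ ω_n = 7.594, ζ = 0.6255.
%OS = 100·exp(−πζ/√(1−ζ²)) = 100·exp(−π·0.6255/√0.6087) = 8.06%.

8.06%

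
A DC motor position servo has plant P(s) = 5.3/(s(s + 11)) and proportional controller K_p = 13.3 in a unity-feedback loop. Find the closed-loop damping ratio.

ζ = 0.655

The closed-loop denominator is s(s+11) + 13.3·5.3 = s² + 11s + 70.49.
So ω_n² = 70.49 ⇒ ω_n = 8.396 rad/s, and ζ = 11/(2ω_n) = 0.655.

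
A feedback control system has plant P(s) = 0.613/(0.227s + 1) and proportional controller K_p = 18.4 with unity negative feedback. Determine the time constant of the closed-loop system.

Closed loop: T(s) = K_p·P/(1+K_p·P) = 11.28/(0.227s + 1 + 11.28), with pole at s = −(1 + 11.28)/0.227 = −54.09.
Closed-loop time constant τ = 1/54.09 = 0.0185 s.

τ = 0.0185 s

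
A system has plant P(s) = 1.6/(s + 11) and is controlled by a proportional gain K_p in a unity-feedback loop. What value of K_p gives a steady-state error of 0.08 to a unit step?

Steady-state error for a unit step on this type-0 loop is 1/(1 + K_p·P(0)).
P(0) = 0.1455. Require 1/(1 + K_p·0.1455) = 0.08, so 1 + 0.1455·K_p = 12.5.
K_p = (12.5 − 1)/0.1455 = 79.1.

K_p = 79.1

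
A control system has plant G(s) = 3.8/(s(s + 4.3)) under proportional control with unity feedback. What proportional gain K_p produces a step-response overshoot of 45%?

From %OS = 100·exp(−πζ/√(1−ζ²)) = 45%, ζ = −ln(0.45)/√(π²+ln²(0.45)) = 0.2463.
Characteristic equation s² + 4.3s + 3.8K_p = 0 gives ζ = 4.3/(2√(3.8K_p)).
Setting ζ = 0.2463: √(3.8K_p) = 4.3/(2·0.2463) = 8.728, so K_p = 76.17/3.8 = 20.

K_p = 20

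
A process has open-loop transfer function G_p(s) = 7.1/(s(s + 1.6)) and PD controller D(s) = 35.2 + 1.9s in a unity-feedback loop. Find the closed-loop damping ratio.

Forward path: (35.2 + 1.9s)·7.1/(s(s+1.6)). The closed-loop characteristic equation is s² + (1.6 + 7.1·1.9)s + 7.1·35.2 = 0.
That is s² + 15.09s + 249.9 = 0, so ω_n = 15.81 rad/s and ζ = 15.09/(2·15.81) = 0.4773.

ζ = 0.477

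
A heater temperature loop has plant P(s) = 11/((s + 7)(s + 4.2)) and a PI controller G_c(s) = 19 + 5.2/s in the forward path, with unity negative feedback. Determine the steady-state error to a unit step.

0

The open loop G_c(s)P(s) has a pole at the origin (type 1), so the static position error constant is infinite and e_ss = 1/(1+∞) = 0.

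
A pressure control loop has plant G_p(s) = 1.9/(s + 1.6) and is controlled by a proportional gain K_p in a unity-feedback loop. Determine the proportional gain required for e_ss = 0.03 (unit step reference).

K_p = 27.2

Steady-state error for a unit step on this type-0 loop is 1/(1 + K_p·G_p(0)).
G_p(0) = 1.187. Require 1/(1 + K_p·1.187) = 0.03, so 1 + 1.187·K_p = 33.33.
K_p = (33.33 − 1)/1.187 = 27.2.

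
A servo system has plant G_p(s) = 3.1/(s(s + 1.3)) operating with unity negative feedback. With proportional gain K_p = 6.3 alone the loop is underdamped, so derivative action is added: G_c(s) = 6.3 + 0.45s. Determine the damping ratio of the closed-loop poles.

ζ = 0.305

Forward path: (6.3 + 0.45s)·3.1/(s(s+1.3)). The closed-loop characteristic equation is s² + (1.3 + 3.1·0.45)s + 3.1·6.3 = 0.
That is s² + 2.695s + 19.53 = 0, so ω_n = 4.419 rad/s and ζ = 2.695/(2·4.419) = 0.3049.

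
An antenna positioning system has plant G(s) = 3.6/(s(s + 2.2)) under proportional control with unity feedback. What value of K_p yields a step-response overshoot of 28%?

From %OS = 100·exp(−πζ/√(1−ζ²)) = 28%, ζ = −ln(0.28)/√(π²+ln²(0.28)) = 0.3755.
Characteristic equation s² + 2.2s + 3.6K_p = 0 gives ζ = 2.2/(2√(3.6K_p)).
Setting ζ = 0.3755: √(3.6K_p) = 2.2/(2·0.3755) = 2.929, so K_p = 8.58/3.6 = 2.38.

K_p = 2.38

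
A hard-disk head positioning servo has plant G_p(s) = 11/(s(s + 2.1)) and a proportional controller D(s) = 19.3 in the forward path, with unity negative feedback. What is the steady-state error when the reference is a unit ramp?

0.00989

The loop has one pole at the origin (type 1). Velocity error constant K_v = lim_{s→0} s·D(s)G_p(s) = 19.3·11/2.1 = 101.1.
Steady-state error to a unit ramp: e_ss = 1/K_v = 0.00989.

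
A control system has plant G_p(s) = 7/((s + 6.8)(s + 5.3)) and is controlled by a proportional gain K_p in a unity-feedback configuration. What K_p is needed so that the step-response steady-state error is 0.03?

The loop is type 0, so e_ss(step) = 1/(1 + K_pos) with K_pos = K_p·G_p(0).
G_p(0) = 0.1942. Require 1/(1 + K_p·0.1942) = 0.03, so 1 + 0.1942·K_p = 33.33.
K_p = (33.33 − 1)/0.1942 = 166.

K_p = 166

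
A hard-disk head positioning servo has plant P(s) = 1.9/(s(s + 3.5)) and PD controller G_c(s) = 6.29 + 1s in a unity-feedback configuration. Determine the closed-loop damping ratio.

Forward path: (6.29 + 1s)·1.9/(s(s+3.5)). The closed-loop characteristic equation is s² + (3.5 + 1.9·1)s + 1.9·6.29 = 0.
That is s² + 5.4s + 11.95 = 0, so ω_n = 3.457 rad/s and ζ = 5.4/(2·3.457) = 0.781.

ζ = 0.781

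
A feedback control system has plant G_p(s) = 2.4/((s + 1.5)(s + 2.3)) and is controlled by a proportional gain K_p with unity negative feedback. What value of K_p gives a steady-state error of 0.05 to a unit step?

K_p = 27.3

Steady-state error for a unit step on this type-0 loop is 1/(1 + K_p·G_p(0)).
G_p(0) = 0.6957. Require 1/(1 + K_p·0.6957) = 0.05, so 1 + 0.6957·K_p = 20.
K_p = (20 − 1)/0.6957 = 27.3.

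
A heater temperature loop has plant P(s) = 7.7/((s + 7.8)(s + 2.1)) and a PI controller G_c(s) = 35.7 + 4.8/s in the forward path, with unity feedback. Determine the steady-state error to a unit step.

0

The open loop G_c(s)P(s) has a pole at the origin (type 1), so the static position error constant is infinite and e_ss = 1/(1+∞) = 0.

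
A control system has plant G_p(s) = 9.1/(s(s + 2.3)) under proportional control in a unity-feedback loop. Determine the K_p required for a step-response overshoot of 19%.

From %OS = 100·exp(−πζ/√(1−ζ²)) = 19%, ζ = −ln(0.19)/√(π²+ln²(0.19)) = 0.4673.
Characteristic equation s² + 2.3s + 9.1K_p = 0 gives ζ = 2.3/(2√(9.1K_p)).
Setting ζ = 0.4673: √(9.1K_p) = 2.3/(2·0.4673) = 2.461, so K_p = 6.055/9.1 = 0.665.

K_p = 0.665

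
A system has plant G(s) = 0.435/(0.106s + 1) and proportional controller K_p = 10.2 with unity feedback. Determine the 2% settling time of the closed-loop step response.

Closed loop: T(s) = K_p·G/(1+K_p·G) = 4.437/(0.106s + 1 + 4.437), with pole at s = −(1 + 4.437)/0.106 = −51.29.
τ = 1/51.29 = 0.0195 s, so 2% settling time ≈ 4τ = 0.078 s.

T_s ≈ 0.078 s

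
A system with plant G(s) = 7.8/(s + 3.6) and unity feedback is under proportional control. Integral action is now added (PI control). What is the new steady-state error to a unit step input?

The integrator makes K_pos = lim_{s→0} C(s)G(s) infinite, so e_ss = 1/(1+K_pos) = 0.

0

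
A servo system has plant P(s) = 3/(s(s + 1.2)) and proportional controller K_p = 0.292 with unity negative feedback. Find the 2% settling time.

T_s ≈ 6.67 s

Closed-loop characteristic equation: s² + 1.2s + 0.876 = 0, so ω_n = 0.9359 rad/s and ζ = 1.2/(2·0.9359) = 0.6411.
2% settling time T_s ≈ 4/(ζω_n) = 4/0.6 = 6.67 s.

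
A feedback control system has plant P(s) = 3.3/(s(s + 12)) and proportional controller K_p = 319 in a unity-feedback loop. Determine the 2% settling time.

Closed-loop characteristic equation: s² + 12s + 1053 = 0, so ω_n = 32.45 rad/s and ζ = 12/(2·32.45) = 0.1849.
2% settling time T_s ≈ 4/(ζω_n) = 4/6 = 0.667 s.

T_s ≈ 0.667 s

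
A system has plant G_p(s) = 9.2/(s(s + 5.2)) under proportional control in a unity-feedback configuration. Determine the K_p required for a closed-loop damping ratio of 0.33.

K_p = 6.75

Closed-loop characteristic equation: s² + 5.2s + K_p·9.2 = 0.
So ω_n = √(9.2K_p) and 2ζω_n = 5.2, giving ζ = 5.2/(2√(9.2K_p)).
Setting ζ = 0.33: √(9.2K_p) = 5.2/(2·0.33) = 7.879, so K_p = 62.08/9.2 = 6.75.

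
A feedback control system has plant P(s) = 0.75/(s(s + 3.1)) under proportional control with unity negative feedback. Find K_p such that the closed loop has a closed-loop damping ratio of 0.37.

K_p = 23.4

Closed-loop characteristic equation: s² + 3.1s + K_p·0.75 = 0.
So ω_n = √(0.75K_p) and 2ζω_n = 3.1, giving ζ = 3.1/(2√(0.75K_p)).
Setting ζ = 0.37: √(0.75K_p) = 3.1/(2·0.37) = 4.189, so K_p = 17.55/0.75 = 23.4.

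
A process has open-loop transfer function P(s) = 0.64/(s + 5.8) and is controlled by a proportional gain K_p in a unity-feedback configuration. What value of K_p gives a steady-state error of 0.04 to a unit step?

The loop is type 0, so e_ss(step) = 1/(1 + K_pos) with K_pos = K_p·P(0).
P(0) = 0.1103. Require 1/(1 + K_p·0.1103) = 0.04, so 1 + 0.1103·K_p = 25.
K_p = (25 − 1)/0.1103 = 217.

K_p = 217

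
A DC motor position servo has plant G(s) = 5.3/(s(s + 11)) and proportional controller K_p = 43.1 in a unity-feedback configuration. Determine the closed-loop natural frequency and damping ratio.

The closed-loop denominator is s(s+11) + 43.1·5.3 = s² + 11s + 228.4.
So ω_n² = 228.4 ⇒ ω_n = 15.11 rad/s, and ζ = 11/(2ω_n) = 0.364.

ω_n = 15.1 rad/s, ζ = 0.364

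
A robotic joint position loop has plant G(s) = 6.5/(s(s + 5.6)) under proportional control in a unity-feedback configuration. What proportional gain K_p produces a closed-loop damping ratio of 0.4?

K_p = 7.54

Closed-loop characteristic equation: s² + 5.6s + K_p·6.5 = 0.
So ω_n = √(6.5K_p) and 2ζω_n = 5.6, giving ζ = 5.6/(2√(6.5K_p)).
Setting ζ = 0.4: √(6.5K_p) = 5.6/(2·0.4) = 7, so K_p = 49/6.5 = 7.54.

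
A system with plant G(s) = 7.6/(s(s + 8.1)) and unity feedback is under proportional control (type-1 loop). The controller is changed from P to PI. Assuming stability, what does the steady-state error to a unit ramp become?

The integrator raises the loop to type 2, so K_v → ∞ and e_ss to a ramp is zero.

0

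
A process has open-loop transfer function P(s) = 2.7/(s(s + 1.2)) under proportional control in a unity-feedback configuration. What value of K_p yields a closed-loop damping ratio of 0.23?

K_p = 2.52

Closed-loop characteristic equation: s² + 1.2s + K_p·2.7 = 0.
So ω_n = √(2.7K_p) and 2ζω_n = 1.2, giving ζ = 1.2/(2√(2.7K_p)).
Setting ζ = 0.23: √(2.7K_p) = 1.2/(2·0.23) = 2.609, so K_p = 6.805/2.7 = 2.52.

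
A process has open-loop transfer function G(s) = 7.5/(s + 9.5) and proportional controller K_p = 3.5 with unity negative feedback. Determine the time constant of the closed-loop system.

Closed-loop transfer function: T(s) = K_p·G(s)/(1 + K_p·G(s)) = 26.25/(s + 9.5 + 26.25) = 26.25/(s + 35.75).
Time constant τ = 1/35.75 = 0.028 s.

τ = 0.028 s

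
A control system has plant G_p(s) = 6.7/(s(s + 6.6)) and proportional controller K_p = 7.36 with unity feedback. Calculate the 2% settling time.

The closed-loop denominator s² + 6.6s + 49.31 gives ω_n = √49.31 = 7.022 and ζ = 6.6/(2ω_n) = 0.4699.
2% settling time T_s ≈ 4/(ζω_n) = 4/3.3 = 1.21 s.

T_s ≈ 1.21 s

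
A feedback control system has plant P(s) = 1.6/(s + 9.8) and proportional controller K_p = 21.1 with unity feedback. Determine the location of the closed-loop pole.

s = -43.56

Closed-loop transfer function: T(s) = K_p·P(s)/(1 + K_p·P(s)) = 33.76/(s + 9.8 + 33.76) = 33.76/(s + 43.56).
The closed-loop pole is at s = −43.56.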